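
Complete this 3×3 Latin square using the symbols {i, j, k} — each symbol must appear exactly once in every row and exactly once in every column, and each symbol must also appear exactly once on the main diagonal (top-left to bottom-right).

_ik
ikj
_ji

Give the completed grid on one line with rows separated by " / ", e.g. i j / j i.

j i k / i k j / k j i

(r1,c1) = j
(r3,c1) = k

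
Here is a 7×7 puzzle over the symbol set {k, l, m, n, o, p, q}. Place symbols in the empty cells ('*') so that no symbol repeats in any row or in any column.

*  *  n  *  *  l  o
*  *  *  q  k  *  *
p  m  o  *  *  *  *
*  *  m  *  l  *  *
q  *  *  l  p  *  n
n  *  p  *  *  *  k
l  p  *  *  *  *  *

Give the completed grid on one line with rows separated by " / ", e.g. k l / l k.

k q n p m l o / m n l q k o p / p m o k q n l / o k m n l p q / q o k l p m n / n l p m o q k / l p q o n k m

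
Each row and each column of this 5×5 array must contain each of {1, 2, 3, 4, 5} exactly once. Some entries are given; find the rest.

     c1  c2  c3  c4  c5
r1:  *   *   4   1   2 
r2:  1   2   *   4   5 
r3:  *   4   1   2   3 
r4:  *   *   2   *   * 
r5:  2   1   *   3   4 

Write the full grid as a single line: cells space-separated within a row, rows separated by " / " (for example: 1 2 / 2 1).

3 5 4 1 2 / 1 2 3 4 5 / 5 4 1 2 3 / 4 3 2 5 1 / 2 1 5 3 4

(r2,c3) = 3
(r3,c1) = 5
(r4,c4) = 5
(r4,c5) = 1
(r5,c3) = 5
(r1,c1) = 3
(r1,c2) = 5
(r4,c1) = 4
(r4,c2) = 3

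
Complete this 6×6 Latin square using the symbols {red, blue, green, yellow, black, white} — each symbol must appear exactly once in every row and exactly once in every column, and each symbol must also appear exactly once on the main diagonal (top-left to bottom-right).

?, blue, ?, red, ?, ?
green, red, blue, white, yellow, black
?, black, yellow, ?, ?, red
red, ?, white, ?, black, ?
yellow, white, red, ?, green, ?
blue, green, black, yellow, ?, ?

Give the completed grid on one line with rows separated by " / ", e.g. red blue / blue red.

row 1 has {red,blue}; column 3 has {red,blue,yellow,black,white} — only green is left for (r1,c3).
row 1 has {red,blue,green}; column 5 has {green,yellow,black} — only white is left for (r1,c5).
row 1 has {red,blue,green,white}; column 6 has {red,black} — only yellow is left for (r1,c6).
row 3 has {red,yellow,black}; column 1 has {red,blue,green,yellow} — only white is left for (r3,c1).
row 3 has {red,yellow,black,white}; column 5 has {green,yellow,black,white} — only blue is left for (r3,c5).
row 4 has {red,black,white}; column 2 has {red,blue,green,black,white} — only yellow is left for (r4,c2).
row 4 has {red,yellow,black,white}; column 4 has {red,yellow,white}; the diagonal has {red,green,yellow} — only blue is left for (r4,c4).
row 4 has {red,blue,yellow,black,white}; column 6 has {red,yellow,black} — only green is left for (r4,c6).
row 5 has {red,green,yellow,white}; column 4 has {red,blue,yellow,white} — only black is left for (r5,c4).
row 5 has {red,green,yellow,black,white}; column 6 has {red,green,yellow,black} — only blue is left for (r5,c6).
row 6 has {blue,green,yellow,black}; column 5 has {blue,green,yellow,black,white} — only red is left for (r6,c5).
row 6 has {red,blue,green,yellow,black}; column 6 has {red,blue,green,yellow,black}; the diagonal has {red,blue,green,yellow} — only white is left for (r6,c6).
row 1 has {red,blue,green,yellow,white}; column 1 has {red,blue,green,yellow,white}; the diagonal has {red,blue,green,yellow,white} — only black is left for (r1,c1).
row 3 has {red,blue,yellow,black,white}; column 4 has {red,blue,yellow,black,white} — only green is left for (r3,c4).

black blue green red white yellow / green red blue white yellow black / white black yellow green blue red / red yellow white blue black green / yellow white red black green blue / blue green black yellow red white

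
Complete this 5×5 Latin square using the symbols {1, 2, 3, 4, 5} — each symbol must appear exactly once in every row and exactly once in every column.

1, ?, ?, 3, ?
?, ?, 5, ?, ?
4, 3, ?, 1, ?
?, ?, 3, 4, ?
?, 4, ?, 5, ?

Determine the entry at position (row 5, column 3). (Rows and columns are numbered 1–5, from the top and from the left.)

1

At row 2, column 4: row 2 has {5}; column 4 has {1,3,4,5}; that leaves 2.
At row 3, column 3: row 3 has {1,3,4}; column 3 has {3,5}; that leaves 2.
At row 3, column 5: row 3 has {1,2,3,4}; column 5 is empty so far; that leaves 5.
At row 5, column 3: row 5 has {4,5}; column 3 has {2,3,5}; that leaves 1.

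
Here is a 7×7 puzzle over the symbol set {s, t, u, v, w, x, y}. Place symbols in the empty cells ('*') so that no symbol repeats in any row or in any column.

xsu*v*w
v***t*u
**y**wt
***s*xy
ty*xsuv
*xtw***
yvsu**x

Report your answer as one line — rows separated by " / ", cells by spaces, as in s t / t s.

(r2,c2) = w
(r2,c3) = x
(r2,c4) = y
(r2,c6) = s
(r3,c2) = u
(r3,c4) = v
(r3,c5) = x
(r4,c2) = t
(r5,c3) = w
(r6,c7) = s
(r7,c5) = w
(r7,c6) = t
(r1,c4) = t
(r1,c6) = y
(r3,c1) = s
(r4,c3) = v
(r4,c5) = u
(r6,c1) = u
(r6,c5) = y
(r6,c6) = v
(r4,c1) = w

x s u t v y w / v w x y t s u / s u y v x w t / w t v s u x y / t y w x s u v / u x t w y v s / y v s u w t x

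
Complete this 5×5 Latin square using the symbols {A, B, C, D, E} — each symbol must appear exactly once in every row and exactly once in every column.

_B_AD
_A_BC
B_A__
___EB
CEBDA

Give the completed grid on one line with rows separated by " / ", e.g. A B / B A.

E B C A D / D A E B C / B D A C E / A C D E B / C E B D A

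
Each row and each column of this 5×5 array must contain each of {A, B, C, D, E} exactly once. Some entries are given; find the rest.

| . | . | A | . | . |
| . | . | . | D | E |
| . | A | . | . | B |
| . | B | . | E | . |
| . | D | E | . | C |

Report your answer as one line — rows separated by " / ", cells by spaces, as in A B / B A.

C E A B D / A C B D E / E A D C B / D B C E A / B D E A C

(r1,c5) = D
(r2,c2) = C
(r2,c3) = B
(r3,c4) = C
(r4,c5) = A
(r1,c2) = E
(r1,c4) = B
(r2,c1) = A
(r3,c3) = D
(r4,c3) = C
(r5,c1) = B
(r5,c4) = A
(r1,c1) = C
(r3,c1) = E
(r4,c1) = D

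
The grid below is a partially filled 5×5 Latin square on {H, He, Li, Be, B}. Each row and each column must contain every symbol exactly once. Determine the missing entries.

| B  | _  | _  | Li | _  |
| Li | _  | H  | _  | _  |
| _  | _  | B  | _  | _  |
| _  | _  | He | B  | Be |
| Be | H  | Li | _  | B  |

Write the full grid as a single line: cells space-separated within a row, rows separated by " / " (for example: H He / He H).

B He Be Li H / Li B H Be He / He Be B H Li / H Li He B Be / Be H Li He B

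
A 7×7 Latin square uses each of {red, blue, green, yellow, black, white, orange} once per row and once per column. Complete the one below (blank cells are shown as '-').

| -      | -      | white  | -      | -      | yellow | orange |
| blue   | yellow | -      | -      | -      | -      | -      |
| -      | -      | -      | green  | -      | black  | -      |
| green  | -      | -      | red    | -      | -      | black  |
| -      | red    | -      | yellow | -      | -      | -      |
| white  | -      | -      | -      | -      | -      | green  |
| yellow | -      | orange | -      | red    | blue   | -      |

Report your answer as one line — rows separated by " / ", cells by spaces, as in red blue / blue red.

red black white blue green yellow orange / blue yellow black white orange green red / orange white red green blue black yellow / green orange blue red yellow white black / black red green yellow white orange blue / white blue yellow orange black red green / yellow green orange black red blue white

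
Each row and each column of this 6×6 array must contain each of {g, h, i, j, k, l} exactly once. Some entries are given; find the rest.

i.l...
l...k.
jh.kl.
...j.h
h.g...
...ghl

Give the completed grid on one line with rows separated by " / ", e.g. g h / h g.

i j l h g k / l g h i k j / j h i k l g / g l k j i h / h k g l j i / k i j g h l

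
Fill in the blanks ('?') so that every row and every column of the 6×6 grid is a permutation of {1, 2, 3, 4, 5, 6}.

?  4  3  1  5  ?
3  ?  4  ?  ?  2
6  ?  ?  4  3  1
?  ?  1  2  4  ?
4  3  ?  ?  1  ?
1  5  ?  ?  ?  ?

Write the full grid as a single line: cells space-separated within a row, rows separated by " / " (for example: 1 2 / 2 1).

2 4 3 1 5 6 / 3 1 4 5 6 2 / 6 2 5 4 3 1 / 5 6 1 2 4 3 / 4 3 2 6 1 5 / 1 5 6 3 2 4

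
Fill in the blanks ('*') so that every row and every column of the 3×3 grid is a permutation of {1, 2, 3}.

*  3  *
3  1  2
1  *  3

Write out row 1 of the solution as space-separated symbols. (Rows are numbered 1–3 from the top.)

2 3 1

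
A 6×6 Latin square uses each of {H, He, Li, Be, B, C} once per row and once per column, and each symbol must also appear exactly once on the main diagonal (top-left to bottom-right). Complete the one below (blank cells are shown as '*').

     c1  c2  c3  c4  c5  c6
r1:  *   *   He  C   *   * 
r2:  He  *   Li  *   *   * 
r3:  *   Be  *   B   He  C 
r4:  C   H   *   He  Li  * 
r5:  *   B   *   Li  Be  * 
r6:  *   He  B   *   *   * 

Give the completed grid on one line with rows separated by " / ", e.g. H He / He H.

B Li He C H Be / He C Li Be B H / Li Be H B He C / C H Be He Li B / H B C Li Be He / Be He B H C Li

Cell (r1,c2): row 1 has {He,C}; column 2 has {H,He,Be,B} → Li.
Cell (r2,c2): row 2 has {He,Li}; column 2 has {H,He,Li,Be,B}; the diagonal has {He,Be} → C.
Cell (r3,c3): row 3 has {He,Be,B,C}; column 3 has {He,Li,B}; the diagonal has {He,Be,C} → H.
Cell (r4,c3): row 4 has {H,He,Li,C}; column 3 has {H,He,Li,B} → Be.
Cell (r4,c6): row 4 has {H,He,Li,Be,C}; column 6 has {C} → B.
Cell (r5,c1): row 5 has {Li,Be,B}; column 1 has {He,C} → H.
Cell (r5,c3): row 5 has {H,Li,Be,B}; column 3 has {H,He,Li,Be,B} → C.
Cell (r5,c6): row 5 has {H,Li,Be,B,C}; column 6 has {B,C} → He.
Cell (r6,c6): row 6 has {He,B}; column 6 has {He,B,C}; the diagonal has {H,He,Be,C} → Li.
Cell (r1,c1): row 1 has {He,Li,C}; column 1 has {H,He,C}; the diagonal has {H,He,Li,Be,C} → B.
Cell (r1,c5): row 1 has {He,Li,B,C}; column 5 has {He,Li,Be} → H.
Cell (r1,c6): row 1 has {H,He,Li,B,C}; column 6 has {He,Li,B,C} → Be.
Cell (r2,c5): row 2 has {He,Li,C}; column 5 has {H,He,Li,Be} → B.
Cell (r2,c6): row 2 has {He,Li,B,C}; column 6 has {He,Li,Be,B,C} → H.
Cell (r3,c1): row 3 has {H,He,Be,B,C}; column 1 has {H,He,B,C} → Li.
Cell (r6,c1): row 6 has {He,Li,B}; column 1 has {H,He,Li,B,C} → Be.
Cell (r6,c4): row 6 has {He,Li,Be,B}; column 4 has {He,Li,B,C} → H.
Cell (r6,c5): row 6 has {H,He,Li,Be,B}; column 5 has {H,He,Li,Be,B} → C.
Cell (r2,c4): row 2 has {H,He,Li,B,C}; column 4 has {H,He,Li,B,C} → Be.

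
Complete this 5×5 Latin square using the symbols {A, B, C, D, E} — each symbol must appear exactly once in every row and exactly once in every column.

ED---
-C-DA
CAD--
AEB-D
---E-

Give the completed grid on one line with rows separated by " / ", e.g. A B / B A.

(r2,c1): row 2 has {A,C,D}; column 1 has {A,C,E}, so it must be B.
(r2,c3): row 2 has {A,B,C,D}; column 3 has {B,D}, so it must be E.
(r3,c4): row 3 has {A,C,D}; column 4 has {D,E}, so it must be B.
(r3,c5): row 3 has {A,B,C,D}; column 5 has {A,D}, so it must be E.
(r4,c4): row 4 has {A,B,D,E}; column 4 has {B,D,E}, so it must be C.
(r5,c1): row 5 has {E}; column 1 has {A,B,C,E}, so it must be D.
(r5,c2): row 5 has {D,E}; column 2 has {A,C,D,E}, so it must be B.
(r5,c5): row 5 has {B,D,E}; column 5 has {A,D,E}, so it must be C.
(r1,c4): row 1 has {D,E}; column 4 has {B,C,D,E}, so it must be A.
(r1,c5): row 1 has {A,D,E}; column 5 has {A,C,D,E}, so it must be B.
(r5,c3): row 5 has {B,C,D,E}; column 3 has {B,D,E}, so it must be A.
(r1,c3): row 1 has {A,B,D,E}; column 3 has {A,B,D,E}, so it must be C.

E D C A B / B C E D A / C A D B E / A E B C D / D B A E C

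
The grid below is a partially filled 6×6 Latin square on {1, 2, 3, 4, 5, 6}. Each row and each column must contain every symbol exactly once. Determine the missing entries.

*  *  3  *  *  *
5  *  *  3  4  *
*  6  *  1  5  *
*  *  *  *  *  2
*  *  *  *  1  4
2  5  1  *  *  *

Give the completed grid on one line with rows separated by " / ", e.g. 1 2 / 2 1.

(r3,c6) = 3
(r6,c6) = 6
(r2,c6) = 1
(r3,c1) = 4
(r3,c3) = 2
(r6,c4) = 4
(r6,c5) = 3
(r1,c6) = 5
(r2,c2) = 2
(r2,c3) = 6
(r4,c5) = 6
(r5,c2) = 3
(r5,c3) = 5
(r1,c5) = 2
(r4,c3) = 4
(r4,c4) = 5
(r5,c1) = 6
(r5,c4) = 2
(r1,c1) = 1
(r1,c2) = 4
(r1,c4) = 6
(r4,c1) = 3
(r4,c2) = 1

1 4 3 6 2 5 / 5 2 6 3 4 1 / 4 6 2 1 5 3 / 3 1 4 5 6 2 / 6 3 5 2 1 4 / 2 5 1 4 3 6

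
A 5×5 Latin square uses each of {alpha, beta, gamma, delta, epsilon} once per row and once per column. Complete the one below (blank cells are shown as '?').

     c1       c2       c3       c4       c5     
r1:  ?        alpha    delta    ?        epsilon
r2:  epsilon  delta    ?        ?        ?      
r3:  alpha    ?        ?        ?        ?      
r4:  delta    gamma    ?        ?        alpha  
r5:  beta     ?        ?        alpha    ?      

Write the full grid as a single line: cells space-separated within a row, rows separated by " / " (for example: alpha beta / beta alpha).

gamma alpha delta beta epsilon / epsilon delta alpha gamma beta / alpha beta epsilon delta gamma / delta gamma beta epsilon alpha / beta epsilon gamma alpha delta

row 1 has {alpha,delta,epsilon}; column 1 has {alpha,beta,delta,epsilon} — only gamma is left for (r1,c1).
row 1 has {alpha,gamma,delta,epsilon}; column 4 has {alpha} — only beta is left for (r1,c4).
row 2 has {delta,epsilon}; column 4 has {alpha,beta} — only gamma is left for (r2,c4).
row 2 has {gamma,delta,epsilon}; column 5 has {alpha,epsilon} — only beta is left for (r2,c5).
row 4 has {alpha,gamma,delta}; column 4 has {alpha,beta,gamma} — only epsilon is left for (r4,c4).
row 5 has {alpha,beta}; column 2 has {alpha,gamma,delta} — only epsilon is left for (r5,c2).
row 5 has {alpha,beta,epsilon}; column 3 has {delta} — only gamma is left for (r5,c3).
row 5 has {alpha,beta,gamma,epsilon}; column 5 has {alpha,beta,epsilon} — only delta is left for (r5,c5).
row 2 has {beta,gamma,delta,epsilon}; column 3 has {gamma,delta} — only alpha is left for (r2,c3).
row 3 has {alpha}; column 2 has {alpha,gamma,delta,epsilon} — only beta is left for (r3,c2).
row 3 has {alpha,beta}; column 3 has {alpha,gamma,delta} — only epsilon is left for (r3,c3).
row 3 has {alpha,beta,epsilon}; column 4 has {alpha,beta,gamma,epsilon} — only delta is left for (r3,c4).
row 3 has {alpha,beta,delta,epsilon}; column 5 has {alpha,beta,delta,epsilon} — only gamma is left for (r3,c5).
row 4 has {alpha,gamma,delta,epsilon}; column 3 has {alpha,gamma,delta,epsilon} — only beta is left for (r4,c3).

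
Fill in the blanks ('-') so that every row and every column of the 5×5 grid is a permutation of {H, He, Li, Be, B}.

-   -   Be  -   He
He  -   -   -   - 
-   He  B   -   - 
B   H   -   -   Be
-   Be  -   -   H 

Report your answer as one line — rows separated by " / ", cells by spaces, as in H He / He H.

(r3,c5): row 3 has {He,B}; column 5 has {H,He,Be}, so it must be Li.
(r5,c1): row 5 has {H,Be}; column 1 has {He,B}, so it must be Li.
(r5,c3): row 5 has {H,Li,Be}; column 3 has {Be,B}, so it must be He.
(r5,c4): row 5 has {H,He,Li,Be}; column 4 is empty so far, so it must be B.
(r1,c1): row 1 has {He,Be}; column 1 has {He,Li,B}, so it must be H.
(r1,c4): row 1 has {H,He,Be}; column 4 has {B}, so it must be Li.
(r2,c5): row 2 has {He}; column 5 has {H,He,Li,Be}, so it must be B.
(r3,c1): row 3 has {He,Li,B}; column 1 has {H,He,Li,B}, so it must be Be.
(r3,c4): row 3 has {He,Li,Be,B}; column 4 has {Li,B}, so it must be H.
(r4,c3): row 4 has {H,Be,B}; column 3 has {He,Be,B}, so it must be Li.
(r4,c4): row 4 has {H,Li,Be,B}; column 4 has {H,Li,B}, so it must be He.
(r1,c2): row 1 has {H,He,Li,Be}; column 2 has {H,He,Be}, so it must be B.
(r2,c2): row 2 has {He,B}; column 2 has {H,He,Be,B}, so it must be Li.
(r2,c3): row 2 has {He,Li,B}; column 3 has {He,Li,Be,B}, so it must be H.
(r2,c4): row 2 has {H,He,Li,B}; column 4 has {H,He,Li,B}, so it must be Be.

H B Be Li He / He Li H Be B / Be He B H Li / B H Li He Be / Li Be He B H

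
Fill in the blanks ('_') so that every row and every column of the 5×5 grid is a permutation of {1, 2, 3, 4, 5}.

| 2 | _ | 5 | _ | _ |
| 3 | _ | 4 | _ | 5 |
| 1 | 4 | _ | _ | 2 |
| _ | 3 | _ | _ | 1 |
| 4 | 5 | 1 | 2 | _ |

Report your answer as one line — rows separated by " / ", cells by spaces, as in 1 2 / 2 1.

(r1,c2): row 1 has {2,5}; column 2 has {3,4,5}, so it must be 1.
(r2,c2): row 2 has {3,4,5}; column 2 has {1,3,4,5}, so it must be 2.
(r2,c4): row 2 has {2,3,4,5}; column 4 has {2}, so it must be 1.
(r3,c3): row 3 has {1,2,4}; column 3 has {1,4,5}, so it must be 3.
(r3,c4): row 3 has {1,2,3,4}; column 4 has {1,2}, so it must be 5.
(r4,c1): row 4 has {1,3}; column 1 has {1,2,3,4}, so it must be 5.
(r4,c3): row 4 has {1,3,5}; column 3 has {1,3,4,5}, so it must be 2.
(r4,c4): row 4 has {1,2,3,5}; column 4 has {1,2,5}, so it must be 4.
(r5,c5): row 5 has {1,2,4,5}; column 5 has {1,2,5}, so it must be 3.
(r1,c4): row 1 has {1,2,5}; column 4 has {1,2,4,5}, so it must be 3.
(r1,c5): row 1 has {1,2,3,5}; column 5 has {1,2,3,5}, so it must be 4.

2 1 5 3 4 / 3 2 4 1 5 / 1 4 3 5 2 / 5 3 2 4 1 / 4 5 1 2 3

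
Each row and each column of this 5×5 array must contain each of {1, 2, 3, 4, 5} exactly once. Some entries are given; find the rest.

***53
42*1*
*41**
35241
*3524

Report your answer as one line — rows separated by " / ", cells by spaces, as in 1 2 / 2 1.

2 1 4 5 3 / 4 2 3 1 5 / 5 4 1 3 2 / 3 5 2 4 1 / 1 3 5 2 4

row 1 has {3,5}; column 2 has {2,3,4,5} — only 1 is left for (r1,c2).
row 1 has {1,3,5}; column 3 has {1,2,5} — only 4 is left for (r1,c3).
row 2 has {1,2,4}; column 3 has {1,2,4,5} — only 3 is left for (r2,c3).
row 2 has {1,2,3,4}; column 5 has {1,3,4} — only 5 is left for (r2,c5).
row 3 has {1,4}; column 4 has {1,2,4,5} — only 3 is left for (r3,c4).
row 3 has {1,3,4}; column 5 has {1,3,4,5} — only 2 is left for (r3,c5).
row 5 has {2,3,4,5}; column 1 has {3,4} — only 1 is left for (r5,c1).
row 1 has {1,3,4,5}; column 1 has {1,3,4} — only 2 is left for (r1,c1).
row 3 has {1,2,3,4}; column 1 has {1,2,3,4} — only 5 is left for (r3,c1).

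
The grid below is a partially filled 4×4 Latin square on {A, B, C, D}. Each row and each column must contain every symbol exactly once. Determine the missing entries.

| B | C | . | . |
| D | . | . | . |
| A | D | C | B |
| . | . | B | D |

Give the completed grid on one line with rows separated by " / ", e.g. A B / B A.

B C D A / D B A C / A D C B / C A B D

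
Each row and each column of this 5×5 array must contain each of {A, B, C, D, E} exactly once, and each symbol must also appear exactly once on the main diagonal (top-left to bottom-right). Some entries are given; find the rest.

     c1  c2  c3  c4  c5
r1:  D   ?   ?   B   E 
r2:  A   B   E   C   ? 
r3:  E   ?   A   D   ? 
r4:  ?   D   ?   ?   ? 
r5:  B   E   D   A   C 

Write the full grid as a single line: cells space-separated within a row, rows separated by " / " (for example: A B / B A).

D A C B E / A B E C D / E C A D B / C D B E A / B E D A C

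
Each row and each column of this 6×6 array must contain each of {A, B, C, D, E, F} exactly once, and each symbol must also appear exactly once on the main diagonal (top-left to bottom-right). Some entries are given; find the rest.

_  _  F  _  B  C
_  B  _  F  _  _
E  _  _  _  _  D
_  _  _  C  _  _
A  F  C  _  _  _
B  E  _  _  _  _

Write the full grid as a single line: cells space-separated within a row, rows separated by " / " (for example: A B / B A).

(r1,c1): row 1 has {B,C,F}; column 1 has {A,B,E}; the diagonal has {B,C}, so it must be D.
(r1,c2): row 1 has {B,C,D,F}; column 2 has {B,E,F}, so it must be A.
(r1,c4): row 1 has {A,B,C,D,F}; column 4 has {C,F}, so it must be E.
(r2,c1): row 2 has {B,F}; column 1 has {A,B,D,E}, so it must be C.
(r3,c2): row 3 has {D,E}; column 2 has {A,B,E,F}, so it must be C.
(r3,c3): row 3 has {C,D,E}; column 3 has {C,F}; the diagonal has {B,C,D}, so it must be A.
(r3,c4): row 3 has {A,C,D,E}; column 4 has {C,E,F}, so it must be B.
(r3,c5): row 3 has {A,B,C,D,E}; column 5 has {B}, so it must be F.
(r4,c1): row 4 has {C}; column 1 has {A,B,C,D,E}, so it must be F.
(r4,c2): row 4 has {C,F}; column 2 has {A,B,C,E,F}, so it must be D.
(r5,c4): row 5 has {A,C,F}; column 4 has {B,C,E,F}, so it must be D.
(r5,c5): row 5 has {A,C,D,F}; column 5 has {B,F}; the diagonal has {A,B,C,D}, so it must be E.
(r5,c6): row 5 has {A,C,D,E,F}; column 6 has {C,D}, so it must be B.
(r6,c3): row 6 has {B,E}; column 3 has {A,C,F}, so it must be D.
(r6,c4): row 6 has {B,D,E}; column 4 has {B,C,D,E,F}, so it must be A.
(r6,c5): row 6 has {A,B,D,E}; column 5 has {B,E,F}, so it must be C.
(r6,c6): row 6 has {A,B,C,D,E}; column 6 has {B,C,D}; the diagonal has {A,B,C,D,E}, so it must be F.
(r2,c3): row 2 has {B,C,F}; column 3 has {A,C,D,F}, so it must be E.
(r2,c6): row 2 has {B,C,E,F}; column 6 has {B,C,D,F}, so it must be A.
(r4,c3): row 4 has {C,D,F}; column 3 has {A,C,D,E,F}, so it must be B.
(r4,c5): row 4 has {B,C,D,F}; column 5 has {B,C,E,F}, so it must be A.
(r4,c6): row 4 has {A,B,C,D,F}; column 6 has {A,B,C,D,F}, so it must be E.
(r2,c5): row 2 has {A,B,C,E,F}; column 5 has {A,B,C,E,F}, so it must be D.

D A F E B C / C B E F D A / E C A B F D / F D B C A E / A F C D E B / B E D A C F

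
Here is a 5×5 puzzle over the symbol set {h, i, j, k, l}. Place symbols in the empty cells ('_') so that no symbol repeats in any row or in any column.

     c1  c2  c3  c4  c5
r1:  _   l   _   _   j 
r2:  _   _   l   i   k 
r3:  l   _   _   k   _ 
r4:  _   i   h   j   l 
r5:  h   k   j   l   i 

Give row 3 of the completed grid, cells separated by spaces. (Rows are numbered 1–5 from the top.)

l j i k h

(r1,c4) = h
(r2,c1) = j
(r2,c2) = h
(r3,c2) = j
(r3,c3) = i
(r3,c5) = h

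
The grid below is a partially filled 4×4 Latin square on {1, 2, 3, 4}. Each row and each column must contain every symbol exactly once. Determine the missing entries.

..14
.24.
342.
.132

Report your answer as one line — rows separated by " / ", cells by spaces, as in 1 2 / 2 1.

2 3 1 4 / 1 2 4 3 / 3 4 2 1 / 4 1 3 2

Cell (r1,c1): row 1 has {1,4}; column 1 has {3} → 2.
Cell (r1,c2): row 1 has {1,2,4}; column 2 has {1,2,4} → 3.
Cell (r2,c1): row 2 has {2,4}; column 1 has {2,3} → 1.
Cell (r2,c4): row 2 has {1,2,4}; column 4 has {2,4} → 3.
Cell (r3,c4): row 3 has {2,3,4}; column 4 has {2,3,4} → 1.
Cell (r4,c1): row 4 has {1,2,3}; column 1 has {1,2,3} → 4.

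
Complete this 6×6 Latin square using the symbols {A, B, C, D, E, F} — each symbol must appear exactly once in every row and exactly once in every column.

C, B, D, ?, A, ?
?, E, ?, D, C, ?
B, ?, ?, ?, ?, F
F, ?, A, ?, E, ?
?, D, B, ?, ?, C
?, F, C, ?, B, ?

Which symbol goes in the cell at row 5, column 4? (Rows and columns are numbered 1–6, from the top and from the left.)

A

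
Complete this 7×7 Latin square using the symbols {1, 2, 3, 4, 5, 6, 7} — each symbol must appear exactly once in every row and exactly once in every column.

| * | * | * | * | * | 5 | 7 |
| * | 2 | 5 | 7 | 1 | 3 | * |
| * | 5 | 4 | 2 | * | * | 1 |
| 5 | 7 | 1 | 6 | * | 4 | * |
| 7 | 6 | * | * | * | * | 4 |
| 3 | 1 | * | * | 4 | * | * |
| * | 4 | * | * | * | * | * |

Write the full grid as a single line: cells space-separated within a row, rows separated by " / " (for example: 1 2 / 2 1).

row 1 has {5,7}; column 2 has {1,2,4,5,6,7} — only 3 is left for (r1,c2).
row 2 has {1,2,3,5,7}; column 7 has {1,4,7} — only 6 is left for (r2,c7).
row 3 has {1,2,4,5}; column 1 has {3,5,7} — only 6 is left for (r3,c1).
row 3 has {1,2,4,5,6}; column 6 has {3,4,5} — only 7 is left for (r3,c6).
row 6 has {1,3,4}; column 4 has {2,6,7} — only 5 is left for (r6,c4).
row 6 has {1,3,4,5}; column 7 has {1,4,6,7} — only 2 is left for (r6,c7).
row 2 has {1,2,3,5,6,7}; column 1 has {3,5,6,7} — only 4 is left for (r2,c1).
row 3 has {1,2,4,5,6,7}; column 5 has {1,4} — only 3 is left for (r3,c5).
row 4 has {1,4,5,6,7}; column 5 has {1,3,4} — only 2 is left for (r4,c5).
row 4 has {1,2,4,5,6,7}; column 7 has {1,2,4,6,7} — only 3 is left for (r4,c7).
row 5 has {4,6,7}; column 5 has {1,2,3,4} — only 5 is left for (r5,c5).
row 6 has {1,2,3,4,5}; column 6 has {3,4,5,7} — only 6 is left for (r6,c6).
row 7 has {4}; column 7 has {1,2,3,4,6,7} — only 5 is left for (r7,c7).
row 1 has {3,5,7}; column 5 has {1,2,3,4,5} — only 6 is left for (r1,c5).
row 6 has {1,2,3,4,5,6}; column 3 has {1,4,5} — only 7 is left for (r6,c3).
row 7 has {4,5}; column 5 has {1,2,3,4,5,6} — only 7 is left for (r7,c5).
row 1 has {3,5,6,7}; column 3 has {1,4,5,7} — only 2 is left for (r1,c3).
row 5 has {4,5,6,7}; column 3 has {1,2,4,5,7} — only 3 is left for (r5,c3).
row 5 has {3,4,5,6,7}; column 4 has {2,5,6,7} — only 1 is left for (r5,c4).
row 5 has {1,3,4,5,6,7}; column 6 has {3,4,5,6,7} — only 2 is left for (r5,c6).
row 7 has {4,5,7}; column 3 has {1,2,3,4,5,7} — only 6 is left for (r7,c3).
row 7 has {4,5,6,7}; column 4 has {1,2,5,6,7} — only 3 is left for (r7,c4).
row 7 has {3,4,5,6,7}; column 6 has {2,3,4,5,6,7} — only 1 is left for (r7,c6).
row 1 has {2,3,5,6,7}; column 1 has {3,4,5,6,7} — only 1 is left for (r1,c1).
row 1 has {1,2,3,5,6,7}; column 4 has {1,2,3,5,6,7} — only 4 is left for (r1,c4).
row 7 has {1,3,4,5,6,7}; column 1 has {1,3,4,5,6,7} — only 2 is left for (r7,c1).

1 3 2 4 6 5 7 / 4 2 5 7 1 3 6 / 6 5 4 2 3 7 1 / 5 7 1 6 2 4 3 / 7 6 3 1 5 2 4 / 3 1 7 5 4 6 2 / 2 4 6 3 7 1 5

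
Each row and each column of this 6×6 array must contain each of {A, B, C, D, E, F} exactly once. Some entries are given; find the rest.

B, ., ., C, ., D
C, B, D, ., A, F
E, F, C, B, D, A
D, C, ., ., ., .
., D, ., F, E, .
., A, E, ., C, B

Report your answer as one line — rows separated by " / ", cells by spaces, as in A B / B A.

(r1,c2) = E
(r1,c5) = F
(r2,c4) = E
(r4,c4) = A
(r4,c5) = B
(r4,c6) = E
(r5,c1) = A
(r5,c3) = B
(r5,c6) = C
(r6,c1) = F
(r6,c4) = D
(r1,c3) = A
(r4,c3) = F

B E A C F D / C B D E A F / E F C B D A / D C F A B E / A D B F E C / F A E D C B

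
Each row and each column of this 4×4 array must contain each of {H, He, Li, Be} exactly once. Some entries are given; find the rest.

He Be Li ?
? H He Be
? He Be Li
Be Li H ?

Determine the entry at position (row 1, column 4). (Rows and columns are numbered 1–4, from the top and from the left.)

H

(r1,c4): row 1 has {He,Li,Be}; column 4 has {Li,Be}, so it must be H.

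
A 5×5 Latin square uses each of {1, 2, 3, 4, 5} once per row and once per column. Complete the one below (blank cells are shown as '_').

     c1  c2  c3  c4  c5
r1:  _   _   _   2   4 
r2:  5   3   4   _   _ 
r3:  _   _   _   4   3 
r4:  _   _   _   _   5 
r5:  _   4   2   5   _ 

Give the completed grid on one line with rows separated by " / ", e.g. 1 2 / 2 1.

(r2,c4) = 1
(r2,c5) = 2
(r4,c4) = 3
(r5,c5) = 1
(r4,c3) = 1
(r5,c1) = 3
(r1,c1) = 1
(r1,c2) = 5
(r1,c3) = 3
(r3,c1) = 2
(r3,c2) = 1
(r3,c3) = 5
(r4,c1) = 4
(r4,c2) = 2

1 5 3 2 4 / 5 3 4 1 2 / 2 1 5 4 3 / 4 2 1 3 5 / 3 4 2 5 1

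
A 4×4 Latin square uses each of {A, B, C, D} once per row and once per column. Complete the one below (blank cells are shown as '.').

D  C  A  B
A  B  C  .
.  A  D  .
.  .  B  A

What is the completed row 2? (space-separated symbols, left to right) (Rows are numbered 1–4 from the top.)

A B C D

(r2,c4): row 2 has {A,B,C}; column 4 has {A,B}, so it must be D.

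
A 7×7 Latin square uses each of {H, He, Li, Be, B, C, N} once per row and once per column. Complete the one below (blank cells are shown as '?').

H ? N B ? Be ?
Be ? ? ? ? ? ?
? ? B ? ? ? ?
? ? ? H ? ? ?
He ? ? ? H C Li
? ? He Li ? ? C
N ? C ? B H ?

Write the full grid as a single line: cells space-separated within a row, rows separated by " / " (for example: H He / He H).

At row 1, column 7: row 1 has {H,Be,B,N}; column 7 has {Li,C}; that leaves He.
At row 5, column 3: row 5 has {H,He,Li,C}; column 3 has {He,B,C,N}; that leaves Be.
At row 5, column 4: row 5 has {H,He,Li,Be,C}; column 4 has {H,Li,B}; that leaves N.
At row 6, column 1: row 6 has {He,Li,C}; column 1 has {H,He,Be,N}; that leaves B.
At row 6, column 6: row 6 has {He,Li,B,C}; column 6 has {H,Be,C}; that leaves N.
At row 7, column 7: row 7 has {H,B,C,N}; column 7 has {He,Li,C}; that leaves Be.
At row 4, column 3: row 4 has {H}; column 3 has {He,Be,B,C,N}; that leaves Li.
At row 5, column 2: row 5 has {H,He,Li,Be,C,N}; column 2 is empty so far; that leaves B.
At row 6, column 5: row 6 has {He,Li,B,C,N}; column 5 has {H,B}; that leaves Be.
At row 7, column 4: row 7 has {H,Be,B,C,N}; column 4 has {H,Li,B,N}; that leaves He.
At row 2, column 3: row 2 has {Be}; column 3 has {He,Li,Be,B,C,N}; that leaves H.
At row 2, column 4: row 2 has {H,Be}; column 4 has {H,He,Li,B,N}; that leaves C.
At row 3, column 4: row 3 has {B}; column 4 has {H,He,Li,B,C,N}; that leaves Be.
At row 4, column 1: row 4 has {H,Li}; column 1 has {H,He,Be,B,N}; that leaves C.
At row 6, column 2: row 6 has {He,Li,Be,B,C,N}; column 2 has {B}; that leaves H.
At row 7, column 2: row 7 has {H,He,Be,B,C,N}; column 2 has {H,B}; that leaves Li.
At row 1, column 2: row 1 has {H,He,Be,B,N}; column 2 has {H,Li,B}; that leaves C.
At row 1, column 5: row 1 has {H,He,Be,B,C,N}; column 5 has {H,Be,B}; that leaves Li.
At row 3, column 1: row 3 has {Be,B}; column 1 has {H,He,Be,B,C,N}; that leaves Li.
At row 3, column 6: row 3 has {Li,Be,B}; column 6 has {H,Be,C,N}; that leaves He.
At row 4, column 6: row 4 has {H,Li,C}; column 6 has {H,He,Be,C,N}; that leaves B.
At row 4, column 7: row 4 has {H,Li,B,C}; column 7 has {He,Li,Be,C}; that leaves N.
At row 2, column 6: row 2 has {H,Be,C}; column 6 has {H,He,Be,B,C,N}; that leaves Li.
At row 2, column 7: row 2 has {H,Li,Be,C}; column 7 has {He,Li,Be,C,N}; that leaves B.
At row 3, column 2: row 3 has {He,Li,Be,B}; column 2 has {H,Li,B,C}; that leaves N.
At row 3, column 5: row 3 has {He,Li,Be,B,N}; column 5 has {H,Li,Be,B}; that leaves C.
At row 3, column 7: row 3 has {He,Li,Be,B,C,N}; column 7 has {He,Li,Be,B,C,N}; that leaves H.
At row 4, column 5: row 4 has {H,Li,B,C,N}; column 5 has {H,Li,Be,B,C}; that leaves He.
At row 2, column 2: row 2 has {H,Li,Be,B,C}; column 2 has {H,Li,B,C,N}; that leaves He.
At row 2, column 5: row 2 has {H,He,Li,Be,B,C}; column 5 has {H,He,Li,Be,B,C}; that leaves N.
At row 4, column 2: row 4 has {H,He,Li,B,C,N}; column 2 has {H,He,Li,B,C,N}; that leaves Be.

H C N B Li Be He / Be He H C N Li B / Li N B Be C He H / C Be Li H He B N / He B Be N H C Li / B H He Li Be N C / N Li C He B H Be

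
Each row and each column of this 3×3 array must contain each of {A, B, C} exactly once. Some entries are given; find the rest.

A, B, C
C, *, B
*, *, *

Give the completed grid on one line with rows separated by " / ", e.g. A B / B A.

A B C / C A B / B C A

Cell (r2,c2): row 2 has {B,C}; column 2 has {B} → A.
Cell (r3,c1): row 3 is empty so far; column 1 has {A,C} → B.
Cell (r3,c2): row 3 has {B}; column 2 has {A,B} → C.
Cell (r3,c3): row 3 has {B,C}; column 3 has {B,C} → A.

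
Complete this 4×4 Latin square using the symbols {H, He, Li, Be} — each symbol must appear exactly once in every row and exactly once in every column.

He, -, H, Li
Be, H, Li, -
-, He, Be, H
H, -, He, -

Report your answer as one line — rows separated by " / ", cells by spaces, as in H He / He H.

At row 1, column 2: row 1 has {H,He,Li}; column 2 has {H,He}; that leaves Be.
At row 2, column 4: row 2 has {H,Li,Be}; column 4 has {H,Li}; that leaves He.
At row 3, column 1: row 3 has {H,He,Be}; column 1 has {H,He,Be}; that leaves Li.
At row 4, column 2: row 4 has {H,He}; column 2 has {H,He,Be}; that leaves Li.
At row 4, column 4: row 4 has {H,He,Li}; column 4 has {H,He,Li}; that leaves Be.

He Be H Li / Be H Li He / Li He Be H / H Li He Be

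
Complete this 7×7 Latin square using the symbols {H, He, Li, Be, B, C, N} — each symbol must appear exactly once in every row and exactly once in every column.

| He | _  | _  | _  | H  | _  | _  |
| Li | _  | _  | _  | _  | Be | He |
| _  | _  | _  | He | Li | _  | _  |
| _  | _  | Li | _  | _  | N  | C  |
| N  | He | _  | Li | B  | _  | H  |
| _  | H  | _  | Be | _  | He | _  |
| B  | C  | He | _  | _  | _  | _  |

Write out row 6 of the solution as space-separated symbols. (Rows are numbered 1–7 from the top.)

C H B Be N He Li

(r5,c6) = C
(r6,c1) = C
(r6,c5) = N
(r7,c5) = Be
(r2,c5) = C
(r4,c5) = He
(r5,c3) = Be
(r6,c3) = B
(r6,c7) = Li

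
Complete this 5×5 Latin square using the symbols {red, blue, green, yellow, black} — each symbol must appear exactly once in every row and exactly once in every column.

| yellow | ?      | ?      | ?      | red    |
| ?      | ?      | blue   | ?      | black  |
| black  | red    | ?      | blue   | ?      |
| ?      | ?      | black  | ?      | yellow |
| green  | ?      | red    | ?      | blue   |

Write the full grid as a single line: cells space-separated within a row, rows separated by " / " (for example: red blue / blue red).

At row 1, column 3: row 1 has {red,yellow}; column 3 has {red,blue,black}; that leaves green.
At row 1, column 4: row 1 has {red,green,yellow}; column 4 has {blue}; that leaves black.
At row 2, column 1: row 2 has {blue,black}; column 1 has {green,yellow,black}; that leaves red.
At row 3, column 3: row 3 has {red,blue,black}; column 3 has {red,blue,green,black}; that leaves yellow.
At row 3, column 5: row 3 has {red,blue,yellow,black}; column 5 has {red,blue,yellow,black}; that leaves green.
At row 4, column 1: row 4 has {yellow,black}; column 1 has {red,green,yellow,black}; that leaves blue.
At row 4, column 2: row 4 has {blue,yellow,black}; column 2 has {red}; that leaves green.
At row 4, column 4: row 4 has {blue,green,yellow,black}; column 4 has {blue,black}; that leaves red.
At row 5, column 4: row 5 has {red,blue,green}; column 4 has {red,blue,black}; that leaves yellow.
At row 1, column 2: row 1 has {red,green,yellow,black}; column 2 has {red,green}; that leaves blue.
At row 2, column 2: row 2 has {red,blue,black}; column 2 has {red,blue,green}; that leaves yellow.
At row 2, column 4: row 2 has {red,blue,yellow,black}; column 4 has {red,blue,yellow,black}; that leaves green.
At row 5, column 2: row 5 has {red,blue,green,yellow}; column 2 has {red,blue,green,yellow}; that leaves black.

yellow blue green black red / red yellow blue green black / black red yellow blue green / blue green black red yellow / green black red yellow blue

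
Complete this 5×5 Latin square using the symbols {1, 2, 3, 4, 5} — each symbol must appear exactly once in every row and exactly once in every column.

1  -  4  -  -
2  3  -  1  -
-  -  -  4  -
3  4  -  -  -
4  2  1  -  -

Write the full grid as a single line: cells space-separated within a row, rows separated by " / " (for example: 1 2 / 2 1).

1 5 4 2 3 / 2 3 5 1 4 / 5 1 3 4 2 / 3 4 2 5 1 / 4 2 1 3 5

At row 1, column 2: row 1 has {1,4}; column 2 has {2,3,4}; that leaves 5.
At row 2, column 3: row 2 has {1,2,3}; column 3 has {1,4}; that leaves 5.
At row 2, column 5: row 2 has {1,2,3,5}; column 5 is empty so far; that leaves 4.
At row 3, column 1: row 3 has {4}; column 1 has {1,2,3,4}; that leaves 5.
At row 3, column 2: row 3 has {4,5}; column 2 has {2,3,4,5}; that leaves 1.
At row 4, column 3: row 4 has {3,4}; column 3 has {1,4,5}; that leaves 2.
At row 4, column 4: row 4 has {2,3,4}; column 4 has {1,4}; that leaves 5.
At row 4, column 5: row 4 has {2,3,4,5}; column 5 has {4}; that leaves 1.
At row 5, column 4: row 5 has {1,2,4}; column 4 has {1,4,5}; that leaves 3.
At row 5, column 5: row 5 has {1,2,3,4}; column 5 has {1,4}; that leaves 5.
At row 1, column 4: row 1 has {1,4,5}; column 4 has {1,3,4,5}; that leaves 2.
At row 1, column 5: row 1 has {1,2,4,5}; column 5 has {1,4,5}; that leaves 3.
At row 3, column 3: row 3 has {1,4,5}; column 3 has {1,2,4,5}; that leaves 3.
At row 3, column 5: row 3 has {1,3,4,5}; column 5 has {1,3,4,5}; that leaves 2.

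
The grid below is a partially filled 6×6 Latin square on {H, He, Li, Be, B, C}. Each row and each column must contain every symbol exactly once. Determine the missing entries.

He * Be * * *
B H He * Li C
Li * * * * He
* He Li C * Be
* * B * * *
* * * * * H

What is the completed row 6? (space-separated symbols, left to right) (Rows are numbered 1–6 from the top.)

Be B C Li He H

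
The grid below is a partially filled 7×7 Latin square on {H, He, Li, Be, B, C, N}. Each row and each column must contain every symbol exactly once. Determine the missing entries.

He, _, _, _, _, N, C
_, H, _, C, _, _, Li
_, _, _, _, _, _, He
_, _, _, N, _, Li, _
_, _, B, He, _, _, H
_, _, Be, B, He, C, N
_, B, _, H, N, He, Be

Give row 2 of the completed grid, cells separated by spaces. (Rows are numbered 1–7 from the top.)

(r4,c7) = B
(r5,c6) = Be
(r6,c2) = Li
(r1,c2) = Be
(r1,c4) = Li
(r2,c6) = B
(r3,c4) = Be
(r3,c6) = H
(r6,c1) = H
(r1,c3) = H
(r1,c5) = B
(r2,c5) = Be
(r2,c1) = N
(r2,c3) = He

N H He C Be B Li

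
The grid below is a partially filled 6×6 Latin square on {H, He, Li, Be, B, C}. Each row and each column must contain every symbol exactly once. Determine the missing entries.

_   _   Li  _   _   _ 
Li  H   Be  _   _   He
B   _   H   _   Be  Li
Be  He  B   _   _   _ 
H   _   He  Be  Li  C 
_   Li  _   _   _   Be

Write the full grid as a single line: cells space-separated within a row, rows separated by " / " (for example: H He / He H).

(r3,c2) = C
(r3,c4) = He
(r4,c6) = H
(r5,c2) = B
(r6,c3) = C
(r1,c2) = Be
(r1,c6) = B
(r4,c5) = C
(r6,c1) = He
(r1,c1) = C
(r1,c4) = H
(r1,c5) = He
(r2,c5) = B
(r4,c4) = Li
(r6,c4) = B
(r6,c5) = H
(r2,c4) = C

C Be Li H He B / Li H Be C B He / B C H He Be Li / Be He B Li C H / H B He Be Li C / He Li C B H Be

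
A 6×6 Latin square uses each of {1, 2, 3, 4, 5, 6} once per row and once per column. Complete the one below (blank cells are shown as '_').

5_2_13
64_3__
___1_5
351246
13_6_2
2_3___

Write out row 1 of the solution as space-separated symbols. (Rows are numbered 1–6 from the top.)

5 6 2 4 1 3

(r1,c2) = 6
(r1,c4) = 4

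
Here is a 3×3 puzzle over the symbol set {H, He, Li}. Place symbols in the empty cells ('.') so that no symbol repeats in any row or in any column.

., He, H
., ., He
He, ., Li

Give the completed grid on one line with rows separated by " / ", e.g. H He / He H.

(r1,c1): row 1 has {H,He}; column 1 has {He}, so it must be Li.
(r2,c1): row 2 has {He}; column 1 has {He,Li}, so it must be H.
(r2,c2): row 2 has {H,He}; column 2 has {He}, so it must be Li.
(r3,c2): row 3 has {He,Li}; column 2 has {He,Li}, so it must be H.

Li He H / H Li He / He H Li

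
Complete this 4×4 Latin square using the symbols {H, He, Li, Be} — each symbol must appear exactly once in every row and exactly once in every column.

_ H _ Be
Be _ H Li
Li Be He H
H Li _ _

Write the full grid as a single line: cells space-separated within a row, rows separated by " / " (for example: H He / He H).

He H Li Be / Be He H Li / Li Be He H / H Li Be He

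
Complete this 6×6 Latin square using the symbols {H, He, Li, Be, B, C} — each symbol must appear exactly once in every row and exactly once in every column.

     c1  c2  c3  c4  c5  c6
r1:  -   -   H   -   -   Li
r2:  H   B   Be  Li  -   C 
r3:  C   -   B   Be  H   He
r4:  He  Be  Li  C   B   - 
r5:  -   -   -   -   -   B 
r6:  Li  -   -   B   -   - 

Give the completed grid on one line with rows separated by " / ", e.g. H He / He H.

B C H He Be Li / H B Be Li He C / C Li B Be H He / He Be Li C B H / Be He C H Li B / Li H He B C Be

Cell (r1,c4): row 1 has {H,Li}; column 4 has {Li,Be,B,C} → He.
Cell (r2,c5): row 2 has {H,Li,Be,B,C}; column 5 has {H,B} → He.
Cell (r3,c2): row 3 has {H,He,Be,B,C}; column 2 has {Be,B} → Li.
Cell (r4,c6): row 4 has {He,Li,Be,B,C}; column 6 has {He,Li,B,C} → H.
Cell (r5,c1): row 5 has {B}; column 1 has {H,He,Li,C} → Be.
Cell (r5,c4): row 5 has {Be,B}; column 4 has {He,Li,Be,B,C} → H.
Cell (r6,c6): row 6 has {Li,B}; column 6 has {H,He,Li,B,C} → Be.
Cell (r1,c1): row 1 has {H,He,Li}; column 1 has {H,He,Li,Be,C} → B.
Cell (r1,c2): row 1 has {H,He,Li,B}; column 2 has {Li,Be,B} → C.
Cell (r1,c5): row 1 has {H,He,Li,B,C}; column 5 has {H,He,B} → Be.
Cell (r5,c2): row 5 has {H,Be,B}; column 2 has {Li,Be,B,C} → He.
Cell (r5,c3): row 5 has {H,He,Be,B}; column 3 has {H,Li,Be,B} → C.
Cell (r5,c5): row 5 has {H,He,Be,B,C}; column 5 has {H,He,Be,B} → Li.
Cell (r6,c2): row 6 has {Li,Be,B}; column 2 has {He,Li,Be,B,C} → H.
Cell (r6,c3): row 6 has {H,Li,Be,B}; column 3 has {H,Li,Be,B,C} → He.
Cell (r6,c5): row 6 has {H,He,Li,Be,B}; column 5 has {H,He,Li,Be,B} → C.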